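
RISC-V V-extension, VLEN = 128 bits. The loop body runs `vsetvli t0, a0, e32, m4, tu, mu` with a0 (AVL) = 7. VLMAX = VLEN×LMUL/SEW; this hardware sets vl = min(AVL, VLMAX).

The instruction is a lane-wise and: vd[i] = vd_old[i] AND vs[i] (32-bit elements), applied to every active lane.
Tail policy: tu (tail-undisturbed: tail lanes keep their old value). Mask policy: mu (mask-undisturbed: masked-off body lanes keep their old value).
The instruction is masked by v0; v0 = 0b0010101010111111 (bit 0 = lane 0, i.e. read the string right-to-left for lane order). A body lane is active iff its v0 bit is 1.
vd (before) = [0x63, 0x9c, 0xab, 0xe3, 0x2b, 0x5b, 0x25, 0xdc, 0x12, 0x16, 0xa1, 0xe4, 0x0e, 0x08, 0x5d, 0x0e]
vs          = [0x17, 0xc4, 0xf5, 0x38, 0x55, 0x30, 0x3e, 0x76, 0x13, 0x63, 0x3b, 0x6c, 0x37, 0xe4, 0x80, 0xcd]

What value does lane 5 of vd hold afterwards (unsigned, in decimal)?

VLMAX = VLEN×LMUL/SEW = 128×4/32 = 16
vl = min(AVL, VLMAX) = min(7, 16) = 7
  i=0: and(0x63,0x17) → 3
  i=1: and(0x9c,0xc4) → 132
  i=2: and(0xab,0xf5) → 161
  i=3: and(0xe3,0x38) → 32
  i=4: and(0x2b,0x55) → 1
  i=5: and(0x5b,0x30) → 16
  i=6: mask-off/keep → 37
  i=7: tail/keep → 220
  i=8: tail/keep → 18
  i=9: tail/keep → 22
  i=10: tail/keep → 161
  i=11: tail/keep → 228
  i=12: tail/keep → 14
  i=13: tail/keep → 8
  i=14: tail/keep → 93
  i=15: tail/keep → 14

vd[5] = 16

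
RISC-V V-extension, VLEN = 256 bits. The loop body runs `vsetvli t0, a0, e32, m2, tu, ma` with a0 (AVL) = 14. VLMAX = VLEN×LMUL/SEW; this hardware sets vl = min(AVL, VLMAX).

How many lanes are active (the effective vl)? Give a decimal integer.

lanes per group: 256·2/32 = 16
vl ← min(14, 16) = 14

vl = 14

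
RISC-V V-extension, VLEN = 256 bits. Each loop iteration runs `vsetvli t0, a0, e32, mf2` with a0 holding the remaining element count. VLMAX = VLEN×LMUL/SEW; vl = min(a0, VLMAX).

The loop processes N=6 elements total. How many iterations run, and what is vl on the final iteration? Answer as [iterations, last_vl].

[iterations, last_vl] = [2, 2]

lanes per group: 256·1/2/32 = 4
iterations = ceil(6/4) = 2; final-pass vl = 2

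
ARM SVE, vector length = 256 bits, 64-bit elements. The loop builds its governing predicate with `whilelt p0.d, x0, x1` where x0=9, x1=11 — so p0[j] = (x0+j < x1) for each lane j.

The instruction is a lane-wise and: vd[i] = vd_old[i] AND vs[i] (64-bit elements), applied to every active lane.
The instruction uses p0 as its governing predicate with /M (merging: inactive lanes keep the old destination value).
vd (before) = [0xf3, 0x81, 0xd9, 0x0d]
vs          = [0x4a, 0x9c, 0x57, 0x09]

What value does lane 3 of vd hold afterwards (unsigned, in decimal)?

vd[3] = 13

register lanes = 256/64 = 4
active while 9+j < 11, i.e. j ∈ [0,2) capped at 4 ⇒ 2
  i=0: and(0xf3,0x4a) → 66
  i=1: and(0x81,0x9c) → 128
  i=2: tail/keep → 217
  i=3: tail/keep → 13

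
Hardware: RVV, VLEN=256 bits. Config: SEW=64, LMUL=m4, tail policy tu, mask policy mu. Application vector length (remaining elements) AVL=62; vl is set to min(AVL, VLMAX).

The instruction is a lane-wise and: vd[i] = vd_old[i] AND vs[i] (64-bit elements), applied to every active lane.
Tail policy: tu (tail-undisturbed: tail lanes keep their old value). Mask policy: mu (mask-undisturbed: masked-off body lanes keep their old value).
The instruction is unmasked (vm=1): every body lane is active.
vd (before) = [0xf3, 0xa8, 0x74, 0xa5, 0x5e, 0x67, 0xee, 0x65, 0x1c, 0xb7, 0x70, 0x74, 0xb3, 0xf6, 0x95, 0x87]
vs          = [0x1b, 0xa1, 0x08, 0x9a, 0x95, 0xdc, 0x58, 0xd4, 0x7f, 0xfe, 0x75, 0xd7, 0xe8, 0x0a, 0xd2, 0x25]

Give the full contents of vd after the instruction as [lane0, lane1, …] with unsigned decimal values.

VLMAX = (256 × 4) / 64 = 16 lanes
vl ← min(62, 16) = 16
[0] and(0xf3,0x1b) = 0x13
[1] and(0xa8,0xa1) = 0xa0
[2] and(0x74,0x08) = 0x00
[3] and(0xa5,0x9a) = 0x80
[4] and(0x5e,0x95) = 0x14
[5] and(0x67,0xdc) = 0x44
[6] and(0xee,0x58) = 0x48
[7] and(0x65,0xd4) = 0x44
[8] and(0x1c,0x7f) = 0x1c
[9] and(0xb7,0xfe) = 0xb6
[10] and(0x70,0x75) = 0x70
[11] and(0x74,0xd7) = 0x54
[12] and(0xb3,0xe8) = 0xa0
[13] and(0xf6,0x0a) = 0x02
[14] and(0x95,0xd2) = 0x90
[15] and(0x87,0x25) = 0x05

vd = [19, 160, 0, 128, 20, 68, 72, 68, 28, 182, 112, 84, 160, 2, 144, 5]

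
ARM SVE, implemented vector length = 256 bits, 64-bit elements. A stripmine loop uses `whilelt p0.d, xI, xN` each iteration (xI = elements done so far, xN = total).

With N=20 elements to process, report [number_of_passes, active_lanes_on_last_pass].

register lanes = 256/64 = 4
iterations = ceil(20/4) = 5; final-pass vl = 4

[iterations, last_vl] = [5, 4]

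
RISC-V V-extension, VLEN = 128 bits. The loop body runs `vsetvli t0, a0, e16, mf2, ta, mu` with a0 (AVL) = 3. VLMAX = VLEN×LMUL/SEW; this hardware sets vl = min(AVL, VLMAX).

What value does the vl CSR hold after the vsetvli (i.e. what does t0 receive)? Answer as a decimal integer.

vl = 3

lanes per group: 128·1/2/16 = 4
AVL=3 ≤ VLMAX=4, so vl = 3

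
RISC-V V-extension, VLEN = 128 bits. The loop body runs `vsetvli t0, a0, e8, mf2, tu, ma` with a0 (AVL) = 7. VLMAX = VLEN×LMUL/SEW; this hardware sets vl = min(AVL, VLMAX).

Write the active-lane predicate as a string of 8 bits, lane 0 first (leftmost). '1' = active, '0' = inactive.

VLMAX = (128 × 1/2) / 8 = 8 lanes
AVL=7 ≤ VLMAX=8, so vl = 7
bits (lane 0 leftmost): 11111110

predicate = 11111110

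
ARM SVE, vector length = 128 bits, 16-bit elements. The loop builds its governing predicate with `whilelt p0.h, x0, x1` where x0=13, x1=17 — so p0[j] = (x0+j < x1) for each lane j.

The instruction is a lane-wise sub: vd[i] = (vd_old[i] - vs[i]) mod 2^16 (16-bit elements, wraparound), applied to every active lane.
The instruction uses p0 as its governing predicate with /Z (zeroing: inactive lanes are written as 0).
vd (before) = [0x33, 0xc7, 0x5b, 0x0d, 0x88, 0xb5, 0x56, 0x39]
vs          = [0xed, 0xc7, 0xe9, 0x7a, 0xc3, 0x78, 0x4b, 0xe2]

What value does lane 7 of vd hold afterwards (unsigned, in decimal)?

lane count: 128 div 16 = 8
whilelt: lane j active iff 13+j < 17 → j < 4 → 4 active
[0] sub(0x33,0xed) = 0xff46
[1] sub(0xc7,0xc7) = 0x00
[2] sub(0x5b,0xe9) = 0xff72
[3] sub(0x0d,0x7a) = 0xff93
[4] tail/zero = 0x00
[5] tail/zero = 0x00
[6] tail/zero = 0x00
[7] tail/zero = 0x00

vd[7] = 0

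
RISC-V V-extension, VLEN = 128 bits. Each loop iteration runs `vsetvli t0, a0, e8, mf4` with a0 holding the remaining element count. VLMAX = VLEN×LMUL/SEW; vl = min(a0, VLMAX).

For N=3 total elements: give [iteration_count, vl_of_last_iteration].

[iterations, last_vl] = [1, 3]

lanes per group: 128·1/4/8 = 4
N=3: ⌈3/4⌉ = 1 iters; last vl = 3 − 0×4 = 3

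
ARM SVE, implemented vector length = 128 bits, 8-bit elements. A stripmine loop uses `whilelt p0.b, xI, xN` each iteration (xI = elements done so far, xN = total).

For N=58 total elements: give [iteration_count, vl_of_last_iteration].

[iterations, last_vl] = [4, 10]

128-bit reg / 8-bit elem → 16 lanes
58 elements at 16/iter → 4 passes, remainder 10 on the last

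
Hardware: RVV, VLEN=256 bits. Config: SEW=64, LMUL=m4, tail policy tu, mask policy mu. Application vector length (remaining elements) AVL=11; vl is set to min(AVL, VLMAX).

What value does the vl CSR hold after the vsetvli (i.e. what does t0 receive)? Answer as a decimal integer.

lanes per group: 256·4/64 = 16
vl ← min(11, 16) = 11

vl = 11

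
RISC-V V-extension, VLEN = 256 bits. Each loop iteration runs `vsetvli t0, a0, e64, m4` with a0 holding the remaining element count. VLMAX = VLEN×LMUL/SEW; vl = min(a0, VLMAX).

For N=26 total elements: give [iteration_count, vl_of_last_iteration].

[iterations, last_vl] = [2, 10]

lanes per group: 256·4/64 = 16
iterations = ceil(26/16) = 2; final-pass vl = 10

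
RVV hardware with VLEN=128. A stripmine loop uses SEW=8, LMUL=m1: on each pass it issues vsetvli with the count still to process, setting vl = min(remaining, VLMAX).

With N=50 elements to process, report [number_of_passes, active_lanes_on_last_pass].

VLMAX = VLEN×LMUL/SEW = 128×1/8 = 16
iterations = ceil(50/16) = 4; final-pass vl = 2

[iterations, last_vl] = [4, 2]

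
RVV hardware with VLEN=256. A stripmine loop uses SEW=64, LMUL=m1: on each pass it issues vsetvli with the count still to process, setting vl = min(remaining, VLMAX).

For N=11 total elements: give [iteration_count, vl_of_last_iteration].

[iterations, last_vl] = [3, 3]

VLMAX = (256 × 1) / 64 = 4 lanes
iterations = ceil(11/4) = 3; final-pass vl = 3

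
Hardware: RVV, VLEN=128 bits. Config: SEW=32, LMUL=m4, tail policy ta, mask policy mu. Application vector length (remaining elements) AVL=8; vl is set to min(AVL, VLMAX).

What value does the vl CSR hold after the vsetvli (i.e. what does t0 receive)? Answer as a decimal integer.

vl = 8

VLMAX = (128 × 4) / 32 = 16 lanes
AVL=8 ≤ VLMAX=16, so vl = 8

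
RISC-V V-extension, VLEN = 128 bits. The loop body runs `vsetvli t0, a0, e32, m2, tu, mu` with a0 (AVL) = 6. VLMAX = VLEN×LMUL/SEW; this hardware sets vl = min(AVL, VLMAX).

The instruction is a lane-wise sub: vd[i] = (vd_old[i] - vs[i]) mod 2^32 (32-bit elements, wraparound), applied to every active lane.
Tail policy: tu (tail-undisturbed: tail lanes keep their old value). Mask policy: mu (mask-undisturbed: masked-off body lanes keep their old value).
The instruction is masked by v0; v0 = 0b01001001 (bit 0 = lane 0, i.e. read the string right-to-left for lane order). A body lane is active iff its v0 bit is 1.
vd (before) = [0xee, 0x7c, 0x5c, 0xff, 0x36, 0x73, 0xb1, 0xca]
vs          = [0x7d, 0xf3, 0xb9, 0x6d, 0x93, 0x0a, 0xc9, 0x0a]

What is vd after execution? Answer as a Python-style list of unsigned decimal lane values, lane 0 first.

vd = [113, 124, 92, 146, 54, 115, 177, 202]

VLMAX = (128 × 2) / 32 = 8 lanes
vl ← min(6, 8) = 6
vd[0] sub(0xee,0x7d) -> 0x71
vd[1] mask-off/keep -> 0x7c
vd[2] mask-off/keep -> 0x5c
vd[3] sub(0xff,0x6d) -> 0x92
vd[4] mask-off/keep -> 0x36
vd[5] mask-off/keep -> 0x73
vd[6] tail/keep -> 0xb1
vd[7] tail/keep -> 0xca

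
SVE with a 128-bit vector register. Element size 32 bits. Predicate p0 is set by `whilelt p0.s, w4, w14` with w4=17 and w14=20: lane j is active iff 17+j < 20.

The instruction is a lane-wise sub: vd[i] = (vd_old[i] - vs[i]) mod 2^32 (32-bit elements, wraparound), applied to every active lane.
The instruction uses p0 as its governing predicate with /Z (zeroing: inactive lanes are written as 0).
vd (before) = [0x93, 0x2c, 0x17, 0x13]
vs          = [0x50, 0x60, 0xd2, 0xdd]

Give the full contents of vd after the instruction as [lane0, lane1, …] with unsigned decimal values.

lane count: 128 div 32 = 4
p0[j] = (17+j < 20); true for j=0..2 → 3 lanes set
vd[0] sub(0x93,0x50) -> 0x43
vd[1] sub(0x2c,0x60) -> 0xffffffcc
vd[2] sub(0x17,0xd2) -> 0xffffff45
vd[3] tail/zero -> 0x00

vd = [67, 4294967244, 4294967109, 0]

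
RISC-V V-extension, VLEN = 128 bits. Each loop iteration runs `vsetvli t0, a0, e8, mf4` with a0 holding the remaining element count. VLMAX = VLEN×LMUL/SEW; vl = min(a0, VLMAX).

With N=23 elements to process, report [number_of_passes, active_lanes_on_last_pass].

[iterations, last_vl] = [6, 3]

VLMAX = (128 × 1/4) / 8 = 4 lanes
23 elements at 4/iter → 6 passes, remainder 3 on the last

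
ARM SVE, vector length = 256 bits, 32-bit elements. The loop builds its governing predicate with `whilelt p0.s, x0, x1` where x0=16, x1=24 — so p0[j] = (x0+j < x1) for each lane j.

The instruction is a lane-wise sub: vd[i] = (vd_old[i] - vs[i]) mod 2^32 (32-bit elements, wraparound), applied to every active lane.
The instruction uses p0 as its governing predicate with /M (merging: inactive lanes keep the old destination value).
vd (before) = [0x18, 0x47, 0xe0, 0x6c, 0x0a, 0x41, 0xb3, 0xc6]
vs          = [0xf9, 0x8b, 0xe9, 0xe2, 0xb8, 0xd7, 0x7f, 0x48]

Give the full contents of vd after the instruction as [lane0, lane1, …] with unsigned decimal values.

lane count: 256 div 32 = 8
active while 16+j < 24, i.e. j ∈ [0,8) capped at 8 ⇒ 8
[0] sub(0x18,0xf9) = 0xffffff1f
[1] sub(0x47,0x8b) = 0xffffffbc
[2] sub(0xe0,0xe9) = 0xfffffff7
[3] sub(0x6c,0xe2) = 0xffffff8a
[4] sub(0x0a,0xb8) = 0xffffff52
[5] sub(0x41,0xd7) = 0xffffff6a
[6] sub(0xb3,0x7f) = 0x34
[7] sub(0xc6,0x48) = 0x7e

vd = [4294967071, 4294967228, 4294967287, 4294967178, 4294967122, 4294967146, 52, 126]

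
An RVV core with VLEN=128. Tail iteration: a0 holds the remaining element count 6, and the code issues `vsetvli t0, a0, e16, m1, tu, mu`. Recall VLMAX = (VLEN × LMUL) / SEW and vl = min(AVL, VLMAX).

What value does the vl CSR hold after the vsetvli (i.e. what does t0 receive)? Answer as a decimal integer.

vl = 6

VLMAX = VLEN×LMUL/SEW = 128×1/16 = 8
vl = min(AVL, VLMAX) = min(6, 8) = 6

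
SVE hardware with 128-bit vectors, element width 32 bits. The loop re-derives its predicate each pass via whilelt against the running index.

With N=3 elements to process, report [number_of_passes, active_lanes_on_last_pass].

[iterations, last_vl] = [1, 3]

lane count: 128 div 32 = 4
iterations = ceil(3/4) = 1; final-pass vl = 3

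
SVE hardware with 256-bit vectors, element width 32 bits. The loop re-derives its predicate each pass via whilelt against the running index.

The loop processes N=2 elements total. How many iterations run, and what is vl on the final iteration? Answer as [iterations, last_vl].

[iterations, last_vl] = [1, 2]

256-bit reg / 32-bit elem → 8 lanes
iterations = ceil(2/8) = 1; final-pass vl = 2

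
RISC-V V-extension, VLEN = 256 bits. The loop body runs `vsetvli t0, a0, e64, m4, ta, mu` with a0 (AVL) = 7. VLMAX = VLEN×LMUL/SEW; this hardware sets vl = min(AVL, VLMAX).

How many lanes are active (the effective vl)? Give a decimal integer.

lanes per group: 256·4/64 = 16
vl = min(AVL, VLMAX) = min(7, 16) = 7

vl = 7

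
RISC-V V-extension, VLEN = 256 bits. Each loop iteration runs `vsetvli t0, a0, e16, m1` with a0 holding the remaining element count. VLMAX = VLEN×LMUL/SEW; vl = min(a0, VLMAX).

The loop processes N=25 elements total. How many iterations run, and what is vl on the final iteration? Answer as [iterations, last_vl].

VLMAX = VLEN×LMUL/SEW = 256×1/16 = 16
25 elements at 16/iter → 2 passes, remainder 9 on the last

[iterations, last_vl] = [2, 9]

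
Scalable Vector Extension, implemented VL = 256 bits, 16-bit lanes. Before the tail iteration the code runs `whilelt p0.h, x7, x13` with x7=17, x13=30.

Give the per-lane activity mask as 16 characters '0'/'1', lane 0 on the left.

register lanes = 256/16 = 16
active while 17+j < 30, i.e. j ∈ [0,13) capped at 16 ⇒ 13
bits (lane 0 leftmost): 1111111111111000

predicate = 1111111111111000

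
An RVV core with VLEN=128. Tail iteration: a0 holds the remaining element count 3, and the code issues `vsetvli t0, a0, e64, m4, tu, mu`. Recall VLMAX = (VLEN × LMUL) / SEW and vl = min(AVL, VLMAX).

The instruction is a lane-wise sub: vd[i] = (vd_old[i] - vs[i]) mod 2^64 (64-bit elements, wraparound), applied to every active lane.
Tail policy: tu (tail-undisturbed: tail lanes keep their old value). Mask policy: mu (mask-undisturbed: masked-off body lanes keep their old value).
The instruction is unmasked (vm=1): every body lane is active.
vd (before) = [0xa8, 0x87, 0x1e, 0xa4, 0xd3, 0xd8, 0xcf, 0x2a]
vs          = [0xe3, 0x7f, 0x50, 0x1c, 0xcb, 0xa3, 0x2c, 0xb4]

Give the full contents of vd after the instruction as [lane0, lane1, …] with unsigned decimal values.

vd = [18446744073709551557, 8, 18446744073709551566, 164, 211, 216, 207, 42]

VLMAX = VLEN×LMUL/SEW = 128×4/64 = 8
AVL=3 ≤ VLMAX=8, so vl = 3
[0] sub(0xa8,0xe3) = 0xffffffffffffffc5
[1] sub(0x87,0x7f) = 0x08
[2] sub(0x1e,0x50) = 0xffffffffffffffce
[3] tail/keep = 0xa4
[4] tail/keep = 0xd3
[5] tail/keep = 0xd8
[6] tail/keep = 0xcf
[7] tail/keep = 0x2a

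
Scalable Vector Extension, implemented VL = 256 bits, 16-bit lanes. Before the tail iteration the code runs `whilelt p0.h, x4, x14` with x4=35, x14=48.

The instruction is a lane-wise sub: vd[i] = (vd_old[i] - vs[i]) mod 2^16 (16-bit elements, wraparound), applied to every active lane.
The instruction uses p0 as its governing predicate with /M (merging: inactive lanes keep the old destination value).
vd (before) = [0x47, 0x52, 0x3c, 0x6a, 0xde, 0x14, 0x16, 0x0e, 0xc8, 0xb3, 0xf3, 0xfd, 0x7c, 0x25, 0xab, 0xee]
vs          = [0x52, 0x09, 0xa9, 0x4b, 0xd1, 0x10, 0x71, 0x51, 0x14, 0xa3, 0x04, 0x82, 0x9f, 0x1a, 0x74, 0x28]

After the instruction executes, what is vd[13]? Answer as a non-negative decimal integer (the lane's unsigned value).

vd[13] = 37

256-bit reg / 16-bit elem → 16 lanes
active while 35+j < 48, i.e. j ∈ [0,13) capped at 16 ⇒ 13
lane  0: sub(0x47,0x52) ⇒ 0xfff5
lane  1: sub(0x52,0x09) ⇒ 0x49
lane  2: sub(0x3c,0xa9) ⇒ 0xff93
lane  3: sub(0x6a,0x4b) ⇒ 0x1f
lane  4: sub(0xde,0xd1) ⇒ 0x0d
lane  5: sub(0x14,0x10) ⇒ 0x04
lane  6: sub(0x16,0x71) ⇒ 0xffa5
lane  7: sub(0x0e,0x51) ⇒ 0xffbd
lane  8: sub(0xc8,0x14) ⇒ 0xb4
lane  9: sub(0xb3,0xa3) ⇒ 0x10
lane 10: sub(0xf3,0x04) ⇒ 0xef
lane 11: sub(0xfd,0x82) ⇒ 0x7b
lane 12: sub(0x7c,0x9f) ⇒ 0xffdd
lane 13: tail/keep ⇒ 0x25
lane 14: tail/keep ⇒ 0xab
lane 15: tail/keep ⇒ 0xee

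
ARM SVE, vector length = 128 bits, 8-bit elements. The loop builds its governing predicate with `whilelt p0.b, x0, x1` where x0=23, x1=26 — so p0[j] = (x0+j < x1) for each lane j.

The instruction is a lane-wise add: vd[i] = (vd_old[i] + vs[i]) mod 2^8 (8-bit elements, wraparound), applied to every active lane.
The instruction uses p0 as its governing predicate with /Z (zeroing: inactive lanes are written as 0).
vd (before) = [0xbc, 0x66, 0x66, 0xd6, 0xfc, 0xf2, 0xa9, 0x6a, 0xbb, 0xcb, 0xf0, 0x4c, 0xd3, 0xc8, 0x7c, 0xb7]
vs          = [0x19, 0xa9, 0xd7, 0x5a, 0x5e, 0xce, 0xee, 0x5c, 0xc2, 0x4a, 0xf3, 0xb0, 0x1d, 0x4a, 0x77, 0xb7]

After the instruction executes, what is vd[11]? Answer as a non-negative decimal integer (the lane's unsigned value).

vd[11] = 0

128-bit reg / 8-bit elem → 16 lanes
whilelt: lane j active iff 23+j < 26 → j < 3 → 3 active
[0] add(0xbc,0x19) = 0xd5
[1] add(0x66,0xa9) = 0x0f
[2] add(0x66,0xd7) = 0x3d
[3] tail/zero = 0x00
[4] tail/zero = 0x00
[5] tail/zero = 0x00
[6] tail/zero = 0x00
[7] tail/zero = 0x00
[8] tail/zero = 0x00
[9] tail/zero = 0x00
[10] tail/zero = 0x00
[11] tail/zero = 0x00
[12] tail/zero = 0x00
[13] tail/zero = 0x00
[14] tail/zero = 0x00
[15] tail/zero = 0x00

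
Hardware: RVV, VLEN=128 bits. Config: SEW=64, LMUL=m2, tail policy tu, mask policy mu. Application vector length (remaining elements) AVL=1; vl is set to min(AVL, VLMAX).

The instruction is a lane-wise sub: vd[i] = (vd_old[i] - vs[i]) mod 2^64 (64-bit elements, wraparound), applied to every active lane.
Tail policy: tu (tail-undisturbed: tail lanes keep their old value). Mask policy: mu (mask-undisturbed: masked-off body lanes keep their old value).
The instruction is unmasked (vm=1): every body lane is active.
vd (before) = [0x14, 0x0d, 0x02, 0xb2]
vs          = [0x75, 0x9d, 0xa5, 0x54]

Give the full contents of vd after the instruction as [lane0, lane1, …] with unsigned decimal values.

vd = [18446744073709551519, 13, 2, 178]

lanes per group: 128·2/64 = 4
vl = min(AVL, VLMAX) = min(1, 4) = 1
vd[0] sub(0x14,0x75) -> 0xffffffffffffff9f
vd[1] tail/keep -> 0x0d
vd[2] tail/keep -> 0x02
vd[3] tail/keep -> 0xb2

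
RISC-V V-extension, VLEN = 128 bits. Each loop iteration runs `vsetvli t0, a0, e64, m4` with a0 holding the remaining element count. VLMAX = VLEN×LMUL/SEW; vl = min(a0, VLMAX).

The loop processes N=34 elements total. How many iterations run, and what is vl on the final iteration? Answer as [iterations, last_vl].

[iterations, last_vl] = [5, 2]

VLMAX = (128 × 4) / 64 = 8 lanes
34 elements at 8/iter → 5 passes, remainder 2 on the last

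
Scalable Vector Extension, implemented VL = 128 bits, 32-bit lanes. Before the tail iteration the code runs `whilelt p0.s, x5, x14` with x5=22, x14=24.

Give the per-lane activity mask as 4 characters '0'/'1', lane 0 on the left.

128-bit reg / 32-bit elem → 4 lanes
whilelt: lane j active iff 22+j < 24 → j < 2 → 2 active
bits (lane 0 leftmost): 1100

predicate = 1100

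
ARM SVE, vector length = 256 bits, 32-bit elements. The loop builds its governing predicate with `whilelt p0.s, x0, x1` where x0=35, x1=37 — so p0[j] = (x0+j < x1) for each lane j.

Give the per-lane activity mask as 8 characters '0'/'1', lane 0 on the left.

predicate = 11000000

register lanes = 256/32 = 8
p0[j] = (35+j < 37); true for j=0..1 → 2 lanes set
bits (lane 0 leftmost): 11000000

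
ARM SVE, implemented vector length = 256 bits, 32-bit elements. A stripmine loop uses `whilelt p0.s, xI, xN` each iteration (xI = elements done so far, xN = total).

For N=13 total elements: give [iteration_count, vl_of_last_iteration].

[iterations, last_vl] = [2, 5]

lane count: 256 div 32 = 8
iterations = ceil(13/8) = 2; final-pass vl = 5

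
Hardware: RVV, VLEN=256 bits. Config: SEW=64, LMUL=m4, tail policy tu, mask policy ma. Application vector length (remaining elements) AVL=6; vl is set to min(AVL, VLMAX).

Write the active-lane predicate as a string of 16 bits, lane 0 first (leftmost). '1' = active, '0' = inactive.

predicate = 1111110000000000

VLMAX = VLEN×LMUL/SEW = 256×4/64 = 16
vl = min(AVL, VLMAX) = min(6, 16) = 6
bits (lane 0 leftmost): 1111110000000000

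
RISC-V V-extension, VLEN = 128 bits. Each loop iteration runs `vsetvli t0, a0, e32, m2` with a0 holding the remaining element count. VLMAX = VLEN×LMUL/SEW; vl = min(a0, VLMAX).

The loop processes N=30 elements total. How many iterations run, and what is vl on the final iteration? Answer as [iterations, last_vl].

[iterations, last_vl] = [4, 6]

VLMAX = (128 × 2) / 32 = 8 lanes
iterations = ceil(30/8) = 4; final-pass vl = 6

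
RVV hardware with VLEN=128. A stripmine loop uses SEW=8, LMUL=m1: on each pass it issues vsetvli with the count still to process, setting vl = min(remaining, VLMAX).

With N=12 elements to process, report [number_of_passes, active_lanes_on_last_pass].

[iterations, last_vl] = [1, 12]

VLMAX = VLEN×LMUL/SEW = 128×1/8 = 16
N=12: ⌈12/16⌉ = 1 iters; last vl = 12 − 0×16 = 12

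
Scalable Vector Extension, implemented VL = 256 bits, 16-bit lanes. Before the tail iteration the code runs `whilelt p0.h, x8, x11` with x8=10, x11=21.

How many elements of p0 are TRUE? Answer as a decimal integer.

vl = 11

256-bit reg / 16-bit elem → 16 lanes
whilelt: lane j active iff 10+j < 21 → j < 11 → 11 active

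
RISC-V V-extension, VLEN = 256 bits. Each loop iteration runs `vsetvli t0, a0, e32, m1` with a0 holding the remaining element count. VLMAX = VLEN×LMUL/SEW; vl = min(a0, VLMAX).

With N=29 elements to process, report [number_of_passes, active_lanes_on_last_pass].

VLMAX = (256 × 1) / 32 = 8 lanes
N=29: ⌈29/8⌉ = 4 iters; last vl = 29 − 3×8 = 5

[iterations, last_vl] = [4, 5]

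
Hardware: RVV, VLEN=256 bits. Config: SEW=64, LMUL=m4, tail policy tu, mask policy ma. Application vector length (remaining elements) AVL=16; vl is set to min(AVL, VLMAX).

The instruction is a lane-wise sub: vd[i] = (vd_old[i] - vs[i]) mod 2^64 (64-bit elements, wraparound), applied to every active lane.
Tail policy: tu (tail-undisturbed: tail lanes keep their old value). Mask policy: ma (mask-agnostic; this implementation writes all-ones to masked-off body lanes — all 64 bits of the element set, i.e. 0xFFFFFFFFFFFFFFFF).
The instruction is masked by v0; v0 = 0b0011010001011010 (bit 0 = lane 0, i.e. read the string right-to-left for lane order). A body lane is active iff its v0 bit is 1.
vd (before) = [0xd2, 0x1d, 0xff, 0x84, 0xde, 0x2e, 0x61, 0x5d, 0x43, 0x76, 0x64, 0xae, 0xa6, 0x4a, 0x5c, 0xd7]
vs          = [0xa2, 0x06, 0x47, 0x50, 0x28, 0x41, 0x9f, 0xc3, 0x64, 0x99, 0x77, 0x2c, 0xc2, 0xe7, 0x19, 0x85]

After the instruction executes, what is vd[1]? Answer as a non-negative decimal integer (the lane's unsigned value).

vd[1] = 23

VLMAX = VLEN×LMUL/SEW = 256×4/64 = 16
vl = min(AVL, VLMAX) = min(16, 16) = 16
  i=0: mask-off/ones → 18446744073709551615
  i=1: sub(0x1d,0x06) → 23
  i=2: mask-off/ones → 18446744073709551615
  i=3: sub(0x84,0x50) → 52
  i=4: sub(0xde,0x28) → 182
  i=5: mask-off/ones → 18446744073709551615
  i=6: sub(0x61,0x9f) → 18446744073709551554
  i=7: mask-off/ones → 18446744073709551615
  i=8: mask-off/ones → 18446744073709551615
  i=9: mask-off/ones → 18446744073709551615
  i=10: sub(0x64,0x77) → 18446744073709551597
  i=11: mask-off/ones → 18446744073709551615
  i=12: sub(0xa6,0xc2) → 18446744073709551588
  i=13: sub(0x4a,0xe7) → 18446744073709551459
  i=14: mask-off/ones → 18446744073709551615
  i=15: mask-off/ones → 18446744073709551615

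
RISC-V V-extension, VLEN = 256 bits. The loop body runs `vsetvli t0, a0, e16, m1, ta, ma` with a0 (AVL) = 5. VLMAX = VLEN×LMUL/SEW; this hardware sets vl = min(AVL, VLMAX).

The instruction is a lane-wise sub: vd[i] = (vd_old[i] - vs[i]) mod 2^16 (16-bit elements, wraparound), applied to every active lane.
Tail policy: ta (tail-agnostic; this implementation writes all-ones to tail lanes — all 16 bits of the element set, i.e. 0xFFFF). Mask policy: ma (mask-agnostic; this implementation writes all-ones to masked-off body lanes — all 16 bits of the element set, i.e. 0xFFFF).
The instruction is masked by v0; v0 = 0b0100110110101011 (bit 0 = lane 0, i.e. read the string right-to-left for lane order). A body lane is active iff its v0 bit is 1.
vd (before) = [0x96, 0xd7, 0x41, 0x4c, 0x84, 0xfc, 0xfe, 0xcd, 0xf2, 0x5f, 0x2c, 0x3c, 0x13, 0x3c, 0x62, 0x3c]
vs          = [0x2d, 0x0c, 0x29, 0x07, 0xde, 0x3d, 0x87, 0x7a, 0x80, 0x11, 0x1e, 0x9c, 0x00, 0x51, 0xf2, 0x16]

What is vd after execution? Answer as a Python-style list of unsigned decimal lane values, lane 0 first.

VLMAX = (256 × 1) / 16 = 16 lanes
vl = min(AVL, VLMAX) = min(5, 16) = 5
[0] sub(0x96,0x2d) = 0x69
[1] sub(0xd7,0x0c) = 0xcb
[2] mask-off/ones = 0xffff
[3] sub(0x4c,0x07) = 0x45
[4] mask-off/ones = 0xffff
[5] tail/ones = 0xffff
[6] tail/ones = 0xffff
[7] tail/ones = 0xffff
[8] tail/ones = 0xffff
[9] tail/ones = 0xffff
[10] tail/ones = 0xffff
[11] tail/ones = 0xffff
[12] tail/ones = 0xffff
[13] tail/ones = 0xffff
[14] tail/ones = 0xffff
[15] tail/ones = 0xffff

vd = [105, 203, 65535, 69, 65535, 65535, 65535, 65535, 65535, 65535, 65535, 65535, 65535, 65535, 65535, 65535]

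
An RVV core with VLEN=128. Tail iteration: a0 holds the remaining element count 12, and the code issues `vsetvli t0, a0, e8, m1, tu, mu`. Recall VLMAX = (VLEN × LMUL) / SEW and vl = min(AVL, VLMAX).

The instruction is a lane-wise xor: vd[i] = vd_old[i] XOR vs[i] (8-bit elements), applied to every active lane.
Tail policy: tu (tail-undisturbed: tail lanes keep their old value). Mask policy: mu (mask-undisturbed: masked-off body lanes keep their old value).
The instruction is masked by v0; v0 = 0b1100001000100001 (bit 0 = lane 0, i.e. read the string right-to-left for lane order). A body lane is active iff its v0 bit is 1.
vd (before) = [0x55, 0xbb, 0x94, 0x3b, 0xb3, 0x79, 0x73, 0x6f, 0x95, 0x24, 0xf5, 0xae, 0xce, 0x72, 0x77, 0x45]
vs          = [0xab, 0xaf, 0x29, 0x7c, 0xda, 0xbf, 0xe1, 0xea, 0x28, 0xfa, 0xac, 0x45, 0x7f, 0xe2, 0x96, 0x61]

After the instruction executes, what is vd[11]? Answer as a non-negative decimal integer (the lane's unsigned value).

vd[11] = 174

lanes per group: 128·1/8 = 16
vl ← min(12, 16) = 12
lane  0: xor(0x55,0xab) ⇒ 0xfe
lane  1: mask-off/keep ⇒ 0xbb
lane  2: mask-off/keep ⇒ 0x94
lane  3: mask-off/keep ⇒ 0x3b
lane  4: mask-off/keep ⇒ 0xb3
lane  5: xor(0x79,0xbf) ⇒ 0xc6
lane  6: mask-off/keep ⇒ 0x73
lane  7: mask-off/keep ⇒ 0x6f
lane  8: mask-off/keep ⇒ 0x95
lane  9: xor(0x24,0xfa) ⇒ 0xde
lane 10: mask-off/keep ⇒ 0xf5
lane 11: mask-off/keep ⇒ 0xae
lane 12: tail/keep ⇒ 0xce
lane 13: tail/keep ⇒ 0x72
lane 14: tail/keep ⇒ 0x77
lane 15: tail/keep ⇒ 0x45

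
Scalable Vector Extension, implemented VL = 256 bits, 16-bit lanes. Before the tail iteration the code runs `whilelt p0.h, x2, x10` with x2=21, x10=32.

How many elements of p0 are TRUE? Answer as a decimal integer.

vl = 11

register lanes = 256/16 = 16
active while 21+j < 32, i.e. j ∈ [0,11) capped at 16 ⇒ 11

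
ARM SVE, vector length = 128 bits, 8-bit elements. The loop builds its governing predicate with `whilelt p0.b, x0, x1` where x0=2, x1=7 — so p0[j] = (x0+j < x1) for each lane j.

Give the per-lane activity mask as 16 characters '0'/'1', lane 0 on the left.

predicate = 1111100000000000

lane count: 128 div 8 = 16
active while 2+j < 7, i.e. j ∈ [0,5) capped at 16 ⇒ 5
bits (lane 0 leftmost): 1111100000000000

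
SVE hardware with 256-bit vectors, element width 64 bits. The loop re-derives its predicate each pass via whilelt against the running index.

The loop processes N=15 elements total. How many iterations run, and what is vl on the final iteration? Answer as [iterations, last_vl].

[iterations, last_vl] = [4, 3]

lane count: 256 div 64 = 4
N=15: ⌈15/4⌉ = 4 iters; last vl = 15 − 3×4 = 3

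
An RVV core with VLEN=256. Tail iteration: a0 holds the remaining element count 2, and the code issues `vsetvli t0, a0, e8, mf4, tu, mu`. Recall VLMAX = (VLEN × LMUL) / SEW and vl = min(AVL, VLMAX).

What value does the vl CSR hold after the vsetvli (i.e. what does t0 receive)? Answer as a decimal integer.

vl = 2

VLMAX = (256 × 1/4) / 8 = 8 lanes
vl ← min(2, 8) = 2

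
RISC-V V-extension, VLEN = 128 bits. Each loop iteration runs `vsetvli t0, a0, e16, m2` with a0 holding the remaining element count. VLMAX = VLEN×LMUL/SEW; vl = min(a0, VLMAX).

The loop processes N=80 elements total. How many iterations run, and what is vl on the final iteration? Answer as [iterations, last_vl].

VLMAX = (128 × 2) / 16 = 16 lanes
80 elements at 16/iter → 5 passes, remainder 16 on the last

[iterations, last_vl] = [5, 16]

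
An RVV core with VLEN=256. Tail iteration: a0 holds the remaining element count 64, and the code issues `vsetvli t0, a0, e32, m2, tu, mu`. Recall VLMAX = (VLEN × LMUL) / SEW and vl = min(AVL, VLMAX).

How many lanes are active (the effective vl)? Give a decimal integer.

VLMAX = VLEN×LMUL/SEW = 256×2/32 = 16
vl = min(AVL, VLMAX) = min(64, 16) = 16

vl = 16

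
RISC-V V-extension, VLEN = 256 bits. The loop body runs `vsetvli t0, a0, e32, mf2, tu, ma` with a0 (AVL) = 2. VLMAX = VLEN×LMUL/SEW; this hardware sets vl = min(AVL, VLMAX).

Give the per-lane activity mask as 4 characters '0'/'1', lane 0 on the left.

predicate = 1100

VLMAX = (256 × 1/2) / 32 = 4 lanes
vl = min(AVL, VLMAX) = min(2, 4) = 2
bits (lane 0 leftmost): 1100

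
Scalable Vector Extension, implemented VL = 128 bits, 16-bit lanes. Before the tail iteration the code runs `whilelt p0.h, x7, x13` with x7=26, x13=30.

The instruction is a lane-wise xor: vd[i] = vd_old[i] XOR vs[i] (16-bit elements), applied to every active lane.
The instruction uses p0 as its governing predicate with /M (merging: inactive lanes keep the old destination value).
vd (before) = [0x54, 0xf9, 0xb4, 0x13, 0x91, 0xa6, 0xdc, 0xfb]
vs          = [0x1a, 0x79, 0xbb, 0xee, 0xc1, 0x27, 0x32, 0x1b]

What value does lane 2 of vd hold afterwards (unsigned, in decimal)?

128-bit reg / 16-bit elem → 8 lanes
p0[j] = (26+j < 30); true for j=0..3 → 4 lanes set
lane  0: xor(0x54,0x1a) ⇒ 0x4e
lane  1: xor(0xf9,0x79) ⇒ 0x80
lane  2: xor(0xb4,0xbb) ⇒ 0x0f
lane  3: xor(0x13,0xee) ⇒ 0xfd
lane  4: tail/keep ⇒ 0x91
lane  5: tail/keep ⇒ 0xa6
lane  6: tail/keep ⇒ 0xdc
lane  7: tail/keep ⇒ 0xfb

vd[2] = 15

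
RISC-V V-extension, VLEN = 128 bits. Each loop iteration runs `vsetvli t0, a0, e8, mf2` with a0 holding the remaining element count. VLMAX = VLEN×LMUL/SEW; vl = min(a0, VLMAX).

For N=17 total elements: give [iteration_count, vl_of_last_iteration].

VLMAX = (128 × 1/2) / 8 = 8 lanes
iterations = ceil(17/8) = 3; final-pass vl = 1

[iterations, last_vl] = [3, 1]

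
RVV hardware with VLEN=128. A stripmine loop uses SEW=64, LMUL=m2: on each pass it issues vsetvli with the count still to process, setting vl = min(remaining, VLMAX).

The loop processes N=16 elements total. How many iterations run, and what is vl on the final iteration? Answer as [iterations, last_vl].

[iterations, last_vl] = [4, 4]

lanes per group: 128·2/64 = 4
iterations = ceil(16/4) = 4; final-pass vl = 4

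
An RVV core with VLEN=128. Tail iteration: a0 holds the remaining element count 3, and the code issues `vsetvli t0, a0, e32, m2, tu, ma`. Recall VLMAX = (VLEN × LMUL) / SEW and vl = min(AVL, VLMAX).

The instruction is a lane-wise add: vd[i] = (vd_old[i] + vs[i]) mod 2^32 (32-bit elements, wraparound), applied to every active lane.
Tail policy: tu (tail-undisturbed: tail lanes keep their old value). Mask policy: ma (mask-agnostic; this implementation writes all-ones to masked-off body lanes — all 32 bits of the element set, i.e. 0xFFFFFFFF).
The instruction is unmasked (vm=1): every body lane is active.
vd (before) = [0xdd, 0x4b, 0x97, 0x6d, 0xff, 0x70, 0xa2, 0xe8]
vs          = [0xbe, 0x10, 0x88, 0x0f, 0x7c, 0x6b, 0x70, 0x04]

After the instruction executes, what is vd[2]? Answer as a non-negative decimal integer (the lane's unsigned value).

vd[2] = 287

VLMAX = (128 × 2) / 32 = 8 lanes
vl ← min(3, 8) = 3
[0] add(0xdd,0xbe) = 0x19b
[1] add(0x4b,0x10) = 0x5b
[2] add(0x97,0x88) = 0x11f
[3] tail/keep = 0x6d
[4] tail/keep = 0xff
[5] tail/keep = 0x70
[6] tail/keep = 0xa2
[7] tail/keep = 0xe8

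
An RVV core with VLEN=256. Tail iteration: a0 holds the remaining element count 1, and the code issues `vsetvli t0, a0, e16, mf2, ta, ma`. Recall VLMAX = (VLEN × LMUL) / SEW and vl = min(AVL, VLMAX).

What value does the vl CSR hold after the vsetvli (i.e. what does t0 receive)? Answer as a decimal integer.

VLMAX = VLEN×LMUL/SEW = 256×1/2/16 = 8
AVL=1 ≤ VLMAX=8, so vl = 1

vl = 1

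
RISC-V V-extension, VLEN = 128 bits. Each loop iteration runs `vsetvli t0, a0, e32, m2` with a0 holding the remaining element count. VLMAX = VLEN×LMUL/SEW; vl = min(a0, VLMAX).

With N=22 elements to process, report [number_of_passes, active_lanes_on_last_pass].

[iterations, last_vl] = [3, 6]

VLMAX = VLEN×LMUL/SEW = 128×2/32 = 8
N=22: ⌈22/8⌉ = 3 iters; last vl = 22 − 2×8 = 6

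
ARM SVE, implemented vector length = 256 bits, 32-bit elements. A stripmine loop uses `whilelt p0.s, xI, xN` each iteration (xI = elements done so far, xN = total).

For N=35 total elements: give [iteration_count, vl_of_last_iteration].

256-bit reg / 32-bit elem → 8 lanes
N=35: ⌈35/8⌉ = 5 iters; last vl = 35 − 4×8 = 3

[iterations, last_vl] = [5, 3]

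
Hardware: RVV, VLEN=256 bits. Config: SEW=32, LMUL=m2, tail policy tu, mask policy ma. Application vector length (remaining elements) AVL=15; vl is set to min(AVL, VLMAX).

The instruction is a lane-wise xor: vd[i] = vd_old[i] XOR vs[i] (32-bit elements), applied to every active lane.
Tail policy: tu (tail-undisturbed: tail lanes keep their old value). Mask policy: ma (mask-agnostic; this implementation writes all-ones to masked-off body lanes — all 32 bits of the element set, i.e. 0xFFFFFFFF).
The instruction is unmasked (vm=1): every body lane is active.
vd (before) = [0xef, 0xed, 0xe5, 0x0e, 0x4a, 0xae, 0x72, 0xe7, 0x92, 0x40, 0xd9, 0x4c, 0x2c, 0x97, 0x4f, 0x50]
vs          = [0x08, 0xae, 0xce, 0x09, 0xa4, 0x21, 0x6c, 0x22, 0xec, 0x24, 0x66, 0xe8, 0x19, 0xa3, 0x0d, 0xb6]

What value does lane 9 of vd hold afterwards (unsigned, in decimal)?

VLMAX = (256 × 2) / 32 = 16 lanes
vl ← min(15, 16) = 15
vd[0] xor(0xef,0x08) -> 0xe7
vd[1] xor(0xed,0xae) -> 0x43
vd[2] xor(0xe5,0xce) -> 0x2b
vd[3] xor(0x0e,0x09) -> 0x07
vd[4] xor(0x4a,0xa4) -> 0xee
vd[5] xor(0xae,0x21) -> 0x8f
vd[6] xor(0x72,0x6c) -> 0x1e
vd[7] xor(0xe7,0x22) -> 0xc5
vd[8] xor(0x92,0xec) -> 0x7e
vd[9] xor(0x40,0x24) -> 0x64
vd[10] xor(0xd9,0x66) -> 0xbf
vd[11] xor(0x4c,0xe8) -> 0xa4
vd[12] xor(0x2c,0x19) -> 0x35
vd[13] xor(0x97,0xa3) -> 0x34
vd[14] xor(0x4f,0x0d) -> 0x42
vd[15] tail/keep -> 0x50

vd[9] = 100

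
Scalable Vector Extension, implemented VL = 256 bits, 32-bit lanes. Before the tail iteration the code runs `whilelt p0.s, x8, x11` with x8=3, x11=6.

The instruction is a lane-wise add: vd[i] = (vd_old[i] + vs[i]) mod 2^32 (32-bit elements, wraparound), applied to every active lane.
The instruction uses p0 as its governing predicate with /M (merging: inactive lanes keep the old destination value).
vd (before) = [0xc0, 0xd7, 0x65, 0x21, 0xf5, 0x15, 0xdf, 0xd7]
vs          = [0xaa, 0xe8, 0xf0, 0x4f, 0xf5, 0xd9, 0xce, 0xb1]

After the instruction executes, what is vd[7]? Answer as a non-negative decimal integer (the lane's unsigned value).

256-bit reg / 32-bit elem → 8 lanes
p0[j] = (3+j < 6); true for j=0..2 → 3 lanes set
[0] add(0xc0,0xaa) = 0x16a
[1] add(0xd7,0xe8) = 0x1bf
[2] add(0x65,0xf0) = 0x155
[3] tail/keep = 0x21
[4] tail/keep = 0xf5
[5] tail/keep = 0x15
[6] tail/keep = 0xdf
[7] tail/keep = 0xd7

vd[7] = 215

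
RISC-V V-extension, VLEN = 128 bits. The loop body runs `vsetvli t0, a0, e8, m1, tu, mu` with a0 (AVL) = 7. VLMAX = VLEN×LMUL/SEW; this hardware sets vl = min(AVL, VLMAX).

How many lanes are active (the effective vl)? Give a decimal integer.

VLMAX = (128 × 1) / 8 = 16 lanes
vl = min(AVL, VLMAX) = min(7, 16) = 7

vl = 7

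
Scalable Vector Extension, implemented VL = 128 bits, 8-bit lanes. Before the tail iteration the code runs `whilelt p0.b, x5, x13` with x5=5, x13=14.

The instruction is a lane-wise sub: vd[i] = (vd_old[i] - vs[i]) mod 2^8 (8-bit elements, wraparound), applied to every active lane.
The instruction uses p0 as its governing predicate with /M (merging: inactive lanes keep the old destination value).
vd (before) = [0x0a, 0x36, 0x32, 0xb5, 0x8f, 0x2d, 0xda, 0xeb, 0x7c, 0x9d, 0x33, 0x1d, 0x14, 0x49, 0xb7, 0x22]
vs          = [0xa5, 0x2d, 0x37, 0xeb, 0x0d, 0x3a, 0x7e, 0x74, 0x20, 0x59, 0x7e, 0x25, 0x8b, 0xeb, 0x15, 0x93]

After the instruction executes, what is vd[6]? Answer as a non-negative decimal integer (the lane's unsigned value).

vd[6] = 92

register lanes = 128/8 = 16
p0[j] = (5+j < 14); true for j=0..8 → 9 lanes set
lane  0: sub(0x0a,0xa5) ⇒ 0x65
lane  1: sub(0x36,0x2d) ⇒ 0x09
lane  2: sub(0x32,0x37) ⇒ 0xfb
lane  3: sub(0xb5,0xeb) ⇒ 0xca
lane  4: sub(0x8f,0x0d) ⇒ 0x82
lane  5: sub(0x2d,0x3a) ⇒ 0xf3
lane  6: sub(0xda,0x7e) ⇒ 0x5c
lane  7: sub(0xeb,0x74) ⇒ 0x77
lane  8: sub(0x7c,0x20) ⇒ 0x5c
lane  9: tail/keep ⇒ 0x9d
lane 10: tail/keep ⇒ 0x33
lane 11: tail/keep ⇒ 0x1d
lane 12: tail/keep ⇒ 0x14
lane 13: tail/keep ⇒ 0x49
lane 14: tail/keep ⇒ 0xb7
lane 15: tail/keep ⇒ 0x22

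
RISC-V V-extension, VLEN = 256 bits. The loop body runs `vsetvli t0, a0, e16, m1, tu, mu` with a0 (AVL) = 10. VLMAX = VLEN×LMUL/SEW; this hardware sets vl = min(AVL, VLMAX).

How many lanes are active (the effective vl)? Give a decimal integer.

lanes per group: 256·1/16 = 16
vl = min(AVL, VLMAX) = min(10, 16) = 10

vl = 10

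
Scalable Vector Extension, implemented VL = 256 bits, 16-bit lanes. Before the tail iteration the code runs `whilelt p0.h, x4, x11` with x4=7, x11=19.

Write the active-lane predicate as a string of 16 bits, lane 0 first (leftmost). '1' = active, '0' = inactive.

256-bit reg / 16-bit elem → 16 lanes
p0[j] = (7+j < 19); true for j=0..11 → 12 lanes set
bits (lane 0 leftmost): 1111111111110000

predicate = 1111111111110000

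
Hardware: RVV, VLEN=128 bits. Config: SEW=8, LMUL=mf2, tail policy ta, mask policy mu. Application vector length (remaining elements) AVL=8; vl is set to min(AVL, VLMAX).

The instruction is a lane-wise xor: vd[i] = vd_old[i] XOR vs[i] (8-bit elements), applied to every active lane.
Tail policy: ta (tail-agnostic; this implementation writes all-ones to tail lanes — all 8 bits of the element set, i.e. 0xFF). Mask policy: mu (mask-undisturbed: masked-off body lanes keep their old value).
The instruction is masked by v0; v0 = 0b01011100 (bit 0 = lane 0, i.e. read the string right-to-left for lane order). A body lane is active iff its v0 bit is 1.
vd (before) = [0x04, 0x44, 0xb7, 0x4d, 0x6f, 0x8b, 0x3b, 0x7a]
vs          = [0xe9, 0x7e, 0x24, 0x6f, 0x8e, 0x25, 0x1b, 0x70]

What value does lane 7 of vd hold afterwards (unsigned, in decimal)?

vd[7] = 122

VLMAX = VLEN×LMUL/SEW = 128×1/2/8 = 8
vl ← min(8, 8) = 8
[0] mask-off/keep = 0x04
[1] mask-off/keep = 0x44
[2] xor(0xb7,0x24) = 0x93
[3] xor(0x4d,0x6f) = 0x22
[4] xor(0x6f,0x8e) = 0xe1
[5] mask-off/keep = 0x8b
[6] xor(0x3b,0x1b) = 0x20
[7] mask-off/keep = 0x7a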